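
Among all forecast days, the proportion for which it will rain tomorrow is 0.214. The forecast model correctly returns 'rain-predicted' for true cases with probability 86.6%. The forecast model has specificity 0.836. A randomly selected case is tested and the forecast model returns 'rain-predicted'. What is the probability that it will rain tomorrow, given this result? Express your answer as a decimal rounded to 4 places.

P(H | E) ≈ 0.5898

Let H be the event that it will rain tomorrow. P(H) = 0.214, so P(¬H) = 0.786. With E the 'rain-predicted' result, P(E|H) = 0.866 and P(E|¬H) = 0.164.
P(E) = 0.866·0.214 + 0.164·0.786 = 0.18532 + 0.12890 = 0.31423.
By Bayes' theorem, P(H|E) = 0.18532 / 0.31423 = 0.5898.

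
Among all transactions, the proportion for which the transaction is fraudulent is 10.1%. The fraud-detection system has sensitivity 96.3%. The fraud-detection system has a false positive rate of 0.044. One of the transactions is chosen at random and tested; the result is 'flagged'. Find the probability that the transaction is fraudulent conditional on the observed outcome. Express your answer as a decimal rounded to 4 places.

Write H for 'the transaction is fraudulent'. Prior odds H:¬H = 0.101/0.899 = 0.11235. For the 'flagged' outcome, the likelihood ratio is 0.963/0.044 = 21.886.
Posterior odds = 0.11235 × 21.886 = 2.4589, so P(H|E) = 2.4589/(1+2.4589) = 0.7109.

P(H | E) ≈ 0.7109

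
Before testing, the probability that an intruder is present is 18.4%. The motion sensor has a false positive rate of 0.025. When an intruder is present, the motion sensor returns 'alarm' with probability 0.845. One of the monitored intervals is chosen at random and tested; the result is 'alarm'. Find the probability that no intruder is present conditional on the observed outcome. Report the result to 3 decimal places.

Let H be the event that an intruder is present. P(H) = 0.184, so P(¬H) = 0.816. With E the 'alarm' result, P(E|H) = 0.845 and P(E|¬H) = 0.025.
P(E) = 0.845·0.184 + 0.025·0.816 = 0.15548 + 0.020400 = 0.17588.
By Bayes' theorem, P(H|E) = 0.15548 / 0.17588 = 0.884. Hence P(¬H|E) = 1 − 0.884 = 0.116.

P(¬H | E) ≈ 0.116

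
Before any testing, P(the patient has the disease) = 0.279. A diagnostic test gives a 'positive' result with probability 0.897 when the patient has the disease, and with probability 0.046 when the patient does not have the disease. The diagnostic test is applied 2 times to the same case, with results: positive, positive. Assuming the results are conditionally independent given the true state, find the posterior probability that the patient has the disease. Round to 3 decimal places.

With H the event that the patient has the disease, the joint likelihood of the observed sequence is P(data|H) = 0.897·0.897 = 0.80461 and P(data|¬H) = 0.046·0.046 = 0.0021160.
Bayes: P(H|data) = 0.279·0.80461 / (0.279·0.80461 + 0.721·0.0021160) = 0.22449/0.22601 = 0.9932.

Posterior P(H) ≈ 0.993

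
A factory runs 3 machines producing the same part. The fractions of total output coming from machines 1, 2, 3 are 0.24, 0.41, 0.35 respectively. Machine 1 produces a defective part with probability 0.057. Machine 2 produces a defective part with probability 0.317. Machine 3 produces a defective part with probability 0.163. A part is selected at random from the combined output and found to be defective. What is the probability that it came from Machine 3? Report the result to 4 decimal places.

Tabulate prior·likelihood by source: [1] prior 0.24, lik 0.057, product 0.01368; [2] prior 0.41, lik 0.317, product 0.1300; [3] prior 0.35, lik 0.163, product 0.05705.
Normalizing constant = 0.20070; the posterior for Machine 3 is its product over the sum, 0.05705/0.20070 = 0.2843.

Posterior probability ≈ 0.2843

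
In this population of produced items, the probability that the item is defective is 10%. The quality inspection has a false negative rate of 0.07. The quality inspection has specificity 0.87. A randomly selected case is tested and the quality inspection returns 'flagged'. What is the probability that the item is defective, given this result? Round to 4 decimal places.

P(H | E) ≈ 0.4429

Let H be the event that the item is defective. P(H) = 0.1, so P(¬H) = 0.9. With E the 'flagged' result, P(E|H) = 0.93 and P(E|¬H) = 0.13.
P(E) = 0.93·0.1 + 0.13·0.9 = 0.093000 + 0.11700 = 0.21000.
By Bayes' theorem, P(H|E) = 0.093000 / 0.21000 = 0.4429.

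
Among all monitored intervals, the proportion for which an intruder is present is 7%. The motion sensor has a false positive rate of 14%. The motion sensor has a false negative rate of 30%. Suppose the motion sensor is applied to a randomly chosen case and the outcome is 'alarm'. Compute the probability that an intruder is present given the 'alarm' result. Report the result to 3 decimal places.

Write H for 'an intruder is present'. Prior odds H:¬H = 0.07/0.93 = 0.075269. For the 'alarm' outcome, the likelihood ratio is 0.7/0.14 = 5.0000.
Posterior odds = 0.075269 × 5.0000 = 0.37634, so P(H|E) = 0.37634/(1+0.37634) = 0.273.

P(H | E) ≈ 0.273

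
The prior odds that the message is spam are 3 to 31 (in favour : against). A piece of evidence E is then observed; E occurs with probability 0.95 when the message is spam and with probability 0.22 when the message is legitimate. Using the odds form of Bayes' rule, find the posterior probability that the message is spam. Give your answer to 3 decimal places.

Posterior probability ≈ 0.295

Prior odds = 3/31 = 0.096774.
Likelihood ratio for E = 0.95/0.22 = 4.3182.
Posterior odds = prior odds × LR = 0.41789.
Posterior probability = odds/(1+odds) = 0.41789/1.4179 = 0.295.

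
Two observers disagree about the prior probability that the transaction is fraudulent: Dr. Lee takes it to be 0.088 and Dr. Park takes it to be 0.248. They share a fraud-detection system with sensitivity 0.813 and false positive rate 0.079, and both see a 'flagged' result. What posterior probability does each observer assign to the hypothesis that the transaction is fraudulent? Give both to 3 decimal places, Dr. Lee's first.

Dr. Lee: 0.498; Dr. Park: 0.772

The likelihood ratio for a 'flagged' result is 0.813/0.079 = 10.291.
Dr. Lee: prior odds 0.088/0.912 = 0.096491; posterior odds 0.99300; posterior probability 0.498.
Dr. Park: prior odds 0.248/0.752 = 0.32979; posterior odds 3.3939; posterior probability 0.772.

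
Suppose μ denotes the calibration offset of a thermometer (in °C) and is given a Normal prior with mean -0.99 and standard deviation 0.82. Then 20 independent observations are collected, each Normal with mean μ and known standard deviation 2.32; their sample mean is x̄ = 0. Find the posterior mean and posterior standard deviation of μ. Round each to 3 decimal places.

Prior precision 1/τ₀² = 1/0.82² = 1.48721; data precision n/σ² = 20/2.32² = 3.71581.
Posterior precision = 1.48721 + 3.71581 = 5.20302, giving posterior SD = 1/√5.20302 = 0.438.
Posterior mean = (1.48721·-0.99 + 3.71581·0) / 5.20302 = -0.283.

Posterior mean ≈ -0.283; posterior SD ≈ 0.438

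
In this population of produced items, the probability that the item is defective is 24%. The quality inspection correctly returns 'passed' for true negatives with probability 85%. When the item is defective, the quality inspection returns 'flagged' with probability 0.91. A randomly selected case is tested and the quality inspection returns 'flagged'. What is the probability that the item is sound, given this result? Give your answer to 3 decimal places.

P(¬H | E) ≈ 0.343

Write H for 'the item is defective'. Prior odds H:¬H = 0.24/0.76 = 0.31579. For the 'flagged' outcome, the likelihood ratio is 0.91/0.15 = 6.0667.
Posterior odds = 0.31579 × 6.0667 = 1.9158, so P(H|E) = 1.9158/(1+1.9158) = 0.657. Then P(¬H|E) = 1 − 0.657 = 0.343.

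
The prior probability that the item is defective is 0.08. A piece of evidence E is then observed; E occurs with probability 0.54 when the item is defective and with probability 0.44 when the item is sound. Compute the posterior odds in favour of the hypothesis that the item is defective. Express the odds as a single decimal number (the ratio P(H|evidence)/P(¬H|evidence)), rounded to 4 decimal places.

Posterior odds ≈ 0.1067

Prior odds = 0.08/(1−0.08) = 0.086957.
Likelihood ratio for E = 0.54/0.44 = 1.2273.
Posterior odds = prior odds × LR = 0.10672.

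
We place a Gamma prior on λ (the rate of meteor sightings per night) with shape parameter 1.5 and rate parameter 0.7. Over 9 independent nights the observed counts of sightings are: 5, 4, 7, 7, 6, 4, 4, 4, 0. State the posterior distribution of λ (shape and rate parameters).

Posterior: Gamma(shape=42.5, rate=9.7)

The Poisson likelihood adds the total count to the shape and the number of exposure periods to the rate. Here ∑xᵢ = 41 and n = 9, so shape 1.5→42.5 and rate 0.7→9.7.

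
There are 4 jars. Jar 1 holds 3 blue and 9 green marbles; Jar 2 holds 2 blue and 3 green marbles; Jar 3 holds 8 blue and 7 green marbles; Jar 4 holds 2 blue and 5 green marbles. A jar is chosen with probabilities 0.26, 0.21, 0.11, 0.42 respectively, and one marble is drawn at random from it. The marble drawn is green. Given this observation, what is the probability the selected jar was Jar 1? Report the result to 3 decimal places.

Posterior probability ≈ 0.290

P(green|Jar 1) = 0.75; P(green|Jar 2) = 0.6; P(green|Jar 3) = 0.4667; P(green|Jar 4) = 0.7143.
Prior × likelihood for each source: 0.26·0.75=0.1950, 0.21·0.6=0.1260, 0.11·0.4667=0.05133, 0.42·0.7143=0.3000. Summing gives P(green) = 0.67233.
P(Jar 1 | green) = 0.1950 / 0.67233 = 0.290.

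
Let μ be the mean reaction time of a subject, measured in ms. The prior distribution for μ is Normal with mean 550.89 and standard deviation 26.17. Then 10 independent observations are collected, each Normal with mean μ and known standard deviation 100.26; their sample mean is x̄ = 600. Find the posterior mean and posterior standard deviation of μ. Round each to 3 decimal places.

Posterior mean ≈ 570.791; posterior SD ≈ 20.183

With known σ, the Normal prior is conjugate. Weight on the data is w = (n/σ²)/(n/σ² + 1/τ₀²) = 0.00099482/(0.00099482+0.00146013) = 0.40523.
Posterior mean = w·x̄ + (1−w)·μ₀ = 0.40523·600 + 0.59477·550.89 = 570.791. Posterior variance = 1/(0.00099482+0.00146013) = 407.340, so SD = 20.183.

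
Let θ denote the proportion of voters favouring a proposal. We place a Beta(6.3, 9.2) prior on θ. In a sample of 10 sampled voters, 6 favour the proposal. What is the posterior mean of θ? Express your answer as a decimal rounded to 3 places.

Posterior mean ≈ 0.482

Observing 6 successes and 4 failures updates Beta(6.3, 9.2) by adding the success and failure counts to the two shape parameters: α = 6.3+6 = 12.3, β = 9.2+4 = 13.2.
E[θ | data] = 12.3/(12.3+13.2) = 0.482.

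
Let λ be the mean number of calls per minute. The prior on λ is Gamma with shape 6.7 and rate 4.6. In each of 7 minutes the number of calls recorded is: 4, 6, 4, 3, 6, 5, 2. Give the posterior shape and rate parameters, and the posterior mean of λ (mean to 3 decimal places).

The Poisson likelihood adds the total count to the shape and the number of exposure periods to the rate. Here ∑xᵢ = 30 and n = 7, so shape 6.7→36.7 and rate 4.6→11.6.
E[λ | data] = 36.7/11.6 = 3.164.

Posterior: Gamma(shape=36.7, rate=11.6); mean ≈ 3.164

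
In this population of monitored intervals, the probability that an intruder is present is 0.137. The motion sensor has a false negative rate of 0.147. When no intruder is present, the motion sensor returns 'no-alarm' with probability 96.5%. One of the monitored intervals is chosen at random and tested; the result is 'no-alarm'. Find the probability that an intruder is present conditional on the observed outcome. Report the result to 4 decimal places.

P(H | E) ≈ 0.0236

Write H for 'an intruder is present'. Prior odds H:¬H = 0.137/0.863 = 0.15875. For the 'no-alarm' outcome, the likelihood ratio is 0.147/0.965 = 0.15233.
Posterior odds = 0.15875 × 0.15233 = 0.024182, so P(H|E) = 0.024182/(1+0.024182) = 0.0236.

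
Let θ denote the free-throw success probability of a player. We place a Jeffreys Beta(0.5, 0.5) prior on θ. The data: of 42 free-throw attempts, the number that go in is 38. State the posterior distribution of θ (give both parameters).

The binomial likelihood is conjugate to the Beta prior: with 38 successes and 4 failures, the posterior is Beta(0.5+38, 0.5+4) = Beta(38.5, 4.5).

Posterior: Beta(38.5, 4.5)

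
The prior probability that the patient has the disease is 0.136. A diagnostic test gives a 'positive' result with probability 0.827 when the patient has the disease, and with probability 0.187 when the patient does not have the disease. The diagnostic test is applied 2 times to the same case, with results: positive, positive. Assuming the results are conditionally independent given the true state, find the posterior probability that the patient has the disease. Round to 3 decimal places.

Let H be the event that the patient has the disease; start with P(H) = 0.136. P('positive'|H) = 0.827, P('positive'|¬H) = 0.187.
Update on result 1 ('positive'): P(H) ← 0.827·0.1360 / (0.827·0.1360 + 0.187·0.8640) = 0.11247/0.27404 = 0.4104.
Update on result 2 ('positive'): P(H) ← 0.827·0.4104 / (0.827·0.4104 + 0.187·0.5896) = 0.33942/0.44967 = 0.7548.

Posterior P(H) ≈ 0.755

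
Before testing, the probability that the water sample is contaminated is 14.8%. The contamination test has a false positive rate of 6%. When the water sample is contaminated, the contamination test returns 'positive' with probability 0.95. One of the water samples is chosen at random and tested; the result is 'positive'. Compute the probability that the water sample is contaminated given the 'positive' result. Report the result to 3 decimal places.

Write H for 'the water sample is contaminated'. Prior odds H:¬H = 0.148/0.852 = 0.17371. For the 'positive' outcome, the likelihood ratio is 0.95/0.06 = 15.833.
Posterior odds = 0.17371 × 15.833 = 2.7504, so P(H|E) = 2.7504/(1+2.7504) = 0.733.

P(H | E) ≈ 0.733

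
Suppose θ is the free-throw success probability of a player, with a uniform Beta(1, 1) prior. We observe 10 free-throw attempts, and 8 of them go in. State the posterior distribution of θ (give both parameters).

The binomial likelihood is conjugate to the Beta prior: with 8 successes and 2 failures, the posterior is Beta(1+8, 1+2) = Beta(9, 3).

Posterior: Beta(9, 3)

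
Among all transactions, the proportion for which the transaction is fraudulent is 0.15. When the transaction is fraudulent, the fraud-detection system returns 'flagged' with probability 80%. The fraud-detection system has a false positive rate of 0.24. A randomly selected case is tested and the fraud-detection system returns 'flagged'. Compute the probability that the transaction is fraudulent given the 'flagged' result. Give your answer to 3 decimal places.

Write H for 'the transaction is fraudulent'. Prior odds H:¬H = 0.15/0.85 = 0.17647. For the 'flagged' outcome, the likelihood ratio is 0.8/0.24 = 3.3333.
Posterior odds = 0.17647 × 3.3333 = 0.58824, so P(H|E) = 0.58824/(1+0.58824) = 0.370.

P(H | E) ≈ 0.370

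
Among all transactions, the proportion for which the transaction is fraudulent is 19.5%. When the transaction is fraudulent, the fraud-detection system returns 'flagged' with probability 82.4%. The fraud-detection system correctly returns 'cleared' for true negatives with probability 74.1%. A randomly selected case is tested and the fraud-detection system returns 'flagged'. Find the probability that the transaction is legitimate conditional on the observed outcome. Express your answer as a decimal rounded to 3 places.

P(¬H | E) ≈ 0.565

Let H be the event that the transaction is fraudulent. P(H) = 0.195, so P(¬H) = 0.805. With E the 'flagged' result, P(E|H) = 0.824 and P(E|¬H) = 0.259.
P(E) = 0.824·0.195 + 0.259·0.805 = 0.16068 + 0.20849 = 0.36917.
By Bayes' theorem, P(H|E) = 0.16068 / 0.36917 = 0.435. Hence P(¬H|E) = 1 − 0.435 = 0.565.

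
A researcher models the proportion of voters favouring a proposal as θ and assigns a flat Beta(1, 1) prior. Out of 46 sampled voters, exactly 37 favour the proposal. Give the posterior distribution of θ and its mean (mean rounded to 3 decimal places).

Posterior: Beta(38, 10); mean ≈ 0.792

Observing 37 successes and 9 failures updates Beta(1, 1) by adding the success and failure counts to the two shape parameters: α = 1+37 = 38, β = 1+9 = 10.
Posterior mean = α/(α+β) = 38/48 = 0.792.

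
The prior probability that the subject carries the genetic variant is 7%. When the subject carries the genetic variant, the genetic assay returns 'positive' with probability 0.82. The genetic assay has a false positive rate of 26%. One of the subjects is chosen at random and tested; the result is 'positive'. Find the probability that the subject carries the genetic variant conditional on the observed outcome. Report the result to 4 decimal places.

Let H be the event that the subject carries the genetic variant. P(H) = 0.07, so P(¬H) = 0.93. With E the 'positive' result, P(E|H) = 0.82 and P(E|¬H) = 0.26.
P(E) = 0.82·0.07 + 0.26·0.93 = 0.057400 + 0.24180 = 0.29920.
By Bayes' theorem, P(H|E) = 0.057400 / 0.29920 = 0.1918.

P(H | E) ≈ 0.1918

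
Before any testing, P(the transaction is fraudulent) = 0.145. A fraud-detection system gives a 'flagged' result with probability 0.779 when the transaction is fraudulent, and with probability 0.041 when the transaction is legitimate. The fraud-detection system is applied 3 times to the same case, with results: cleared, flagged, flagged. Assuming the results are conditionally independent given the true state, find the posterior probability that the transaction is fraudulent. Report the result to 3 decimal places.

Posterior P(H) ≈ 0.934

With H the event that the transaction is fraudulent, the joint likelihood of the observed sequence is P(data|H) = 0.221·0.779·0.779 = 0.13411 and P(data|¬H) = 0.959·0.041·0.041 = 0.0016121.
Bayes: P(H|data) = 0.145·0.13411 / (0.145·0.13411 + 0.855·0.0016121) = 0.019446/0.020825 = 0.9338.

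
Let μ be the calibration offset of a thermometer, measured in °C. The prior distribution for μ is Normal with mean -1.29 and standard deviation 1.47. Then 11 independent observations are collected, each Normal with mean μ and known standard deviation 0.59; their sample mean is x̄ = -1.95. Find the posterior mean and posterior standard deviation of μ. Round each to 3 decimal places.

Prior precision 1/τ₀² = 1/1.47² = 0.462770; data precision n/σ² = 11/0.59² = 31.6001.
Posterior precision = 0.462770 + 31.6001 = 32.0629, giving posterior SD = 1/√32.0629 = 0.177.
Posterior mean = (0.462770·-1.29 + 31.6001·-1.95) / 32.0629 = -1.940.

Posterior mean ≈ -1.940; posterior SD ≈ 0.177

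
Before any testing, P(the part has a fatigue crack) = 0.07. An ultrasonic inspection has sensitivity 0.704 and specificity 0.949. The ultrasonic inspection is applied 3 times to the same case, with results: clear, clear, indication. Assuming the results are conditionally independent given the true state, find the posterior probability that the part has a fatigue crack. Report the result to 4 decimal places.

With H the event that the part has a fatigue crack, the joint likelihood of the observed sequence is P(data|H) = 0.296·0.296·0.704 = 0.061682 and P(data|¬H) = 0.949·0.949·0.051 = 0.045931.
Bayes: P(H|data) = 0.07·0.061682 / (0.07·0.061682 + 0.93·0.045931) = 0.0043177/0.047033 = 0.0918.

Posterior P(H) ≈ 0.0918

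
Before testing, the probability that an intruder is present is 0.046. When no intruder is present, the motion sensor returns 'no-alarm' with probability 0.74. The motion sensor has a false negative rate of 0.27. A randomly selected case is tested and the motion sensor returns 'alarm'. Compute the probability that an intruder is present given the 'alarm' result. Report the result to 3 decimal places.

Let H be the event that an intruder is present. P(H) = 0.046, so P(¬H) = 0.954. With E the 'alarm' result, P(E|H) = 0.73 and P(E|¬H) = 0.26.
P(E) = 0.73·0.046 + 0.26·0.954 = 0.033580 + 0.24804 = 0.28162.
By Bayes' theorem, P(H|E) = 0.033580 / 0.28162 = 0.119.

P(H | E) ≈ 0.119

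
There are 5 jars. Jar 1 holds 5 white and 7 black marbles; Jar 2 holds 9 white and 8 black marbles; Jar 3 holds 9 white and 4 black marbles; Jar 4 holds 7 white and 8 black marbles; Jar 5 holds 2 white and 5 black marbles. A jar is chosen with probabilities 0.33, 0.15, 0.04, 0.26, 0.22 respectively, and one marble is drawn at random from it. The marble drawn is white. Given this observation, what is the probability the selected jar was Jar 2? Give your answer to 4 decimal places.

P(white|Jar 1) = 0.4167; P(white|Jar 2) = 0.5294; P(white|Jar 3) = 0.6923; P(white|Jar 4) = 0.4667; P(white|Jar 5) = 0.2857.
Prior × likelihood for each source: 0.33·0.4167=0.1375, 0.15·0.5294=0.07941, 0.04·0.6923=0.02769, 0.26·0.4667=0.1213, 0.22·0.2857=0.06286. Summing gives P(white) = 0.42879.
P(Jar 2 | white) = 0.07941 / 0.42879 = 0.1852.

Posterior probability ≈ 0.1852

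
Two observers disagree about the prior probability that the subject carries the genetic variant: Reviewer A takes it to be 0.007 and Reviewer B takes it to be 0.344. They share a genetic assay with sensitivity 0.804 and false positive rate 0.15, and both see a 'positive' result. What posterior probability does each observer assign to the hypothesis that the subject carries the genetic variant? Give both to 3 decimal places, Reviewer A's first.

Reviewer A: 0.036; Reviewer B: 0.738

The likelihood ratio for a 'positive' result is 0.804/0.15 = 5.3600.
Reviewer A: prior odds 0.007/0.993 = 0.0070493; posterior odds 0.037784; posterior probability 0.036.
Reviewer B: prior odds 0.344/0.656 = 0.52439; posterior odds 2.8107; posterior probability 0.738.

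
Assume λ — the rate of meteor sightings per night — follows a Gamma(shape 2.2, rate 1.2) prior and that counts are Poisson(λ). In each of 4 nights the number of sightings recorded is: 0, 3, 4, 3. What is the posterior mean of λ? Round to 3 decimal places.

Posterior mean ≈ 2.346

The Poisson likelihood adds the total count to the shape and the number of exposure periods to the rate. Here ∑xᵢ = 10 and n = 4, so shape 2.2→12.2 and rate 1.2→5.2.
E[λ | data] = 12.2/5.2 = 2.346.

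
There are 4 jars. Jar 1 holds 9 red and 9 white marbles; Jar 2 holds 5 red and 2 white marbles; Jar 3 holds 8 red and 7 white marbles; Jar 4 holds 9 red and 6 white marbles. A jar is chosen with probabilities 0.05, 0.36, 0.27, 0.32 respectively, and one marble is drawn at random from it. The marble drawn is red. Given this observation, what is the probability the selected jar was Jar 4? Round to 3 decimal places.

Tabulate prior·likelihood by source: [1] prior 0.05, lik 0.5, product 0.02500; [2] prior 0.36, lik 0.7143, product 0.2571; [3] prior 0.27, lik 0.5333, product 0.1440; [4] prior 0.32, lik 0.6, product 0.1920.
Normalizing constant = 0.61814; the posterior for Jar 4 is its product over the sum, 0.1920/0.61814 = 0.311.

Posterior probability ≈ 0.311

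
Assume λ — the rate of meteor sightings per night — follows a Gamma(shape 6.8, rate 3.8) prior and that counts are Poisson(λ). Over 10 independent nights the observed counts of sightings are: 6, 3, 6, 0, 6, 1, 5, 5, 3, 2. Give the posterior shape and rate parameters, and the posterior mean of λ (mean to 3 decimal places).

The Poisson likelihood adds the total count to the shape and the number of exposure periods to the rate. Here ∑xᵢ = 37 and n = 10, so shape 6.8→43.8 and rate 3.8→13.8.
E[λ | data] = 43.8/13.8 = 3.174.

Posterior: Gamma(shape=43.8, rate=13.8); mean ≈ 3.174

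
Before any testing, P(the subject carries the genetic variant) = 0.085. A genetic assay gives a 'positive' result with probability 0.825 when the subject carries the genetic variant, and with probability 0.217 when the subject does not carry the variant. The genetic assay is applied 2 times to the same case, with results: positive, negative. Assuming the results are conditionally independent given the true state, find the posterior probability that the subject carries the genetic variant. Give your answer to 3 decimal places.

Let H be the event that the subject carries the genetic variant; start with P(H) = 0.085. P('positive'|H) = 0.825, P('positive'|¬H) = 0.217.
Update on result 1 ('positive'): P(H) ← 0.825·0.0850 / (0.825·0.0850 + 0.217·0.9150) = 0.070125/0.26868 = 0.2610.
Update on result 2 ('negative'): P(H) ← 0.175·0.2610 / (0.175·0.2610 + 0.783·0.7390) = 0.045675/0.62431 = 0.0732.

Posterior P(H) ≈ 0.073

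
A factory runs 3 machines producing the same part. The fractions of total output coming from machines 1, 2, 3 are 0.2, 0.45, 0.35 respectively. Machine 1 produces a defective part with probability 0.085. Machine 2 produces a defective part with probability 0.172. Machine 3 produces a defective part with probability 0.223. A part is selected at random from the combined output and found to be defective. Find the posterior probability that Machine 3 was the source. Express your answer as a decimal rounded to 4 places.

P(defective|M1) = 0.085; P(defective|M2) = 0.172; P(defective|M3) = 0.223.
Prior × likelihood for each source: 0.2·0.085=0.01700, 0.45·0.172=0.07740, 0.35·0.223=0.07805. Summing gives P(defective) = 0.17245.
P(Machine 3 | defective) = 0.07805 / 0.17245 = 0.4526.

Posterior probability ≈ 0.4526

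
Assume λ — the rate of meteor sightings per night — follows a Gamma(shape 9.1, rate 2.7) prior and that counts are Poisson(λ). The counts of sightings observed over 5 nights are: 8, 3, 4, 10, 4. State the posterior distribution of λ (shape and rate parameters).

Total count ∑xᵢ = 29 over n = 5 nights.
Gamma is conjugate to the Poisson likelihood: posterior is Gamma(shape = 9.1+29 = 38.1, rate = 2.7+5 = 7.7).

Posterior: Gamma(shape=38.1, rate=7.7)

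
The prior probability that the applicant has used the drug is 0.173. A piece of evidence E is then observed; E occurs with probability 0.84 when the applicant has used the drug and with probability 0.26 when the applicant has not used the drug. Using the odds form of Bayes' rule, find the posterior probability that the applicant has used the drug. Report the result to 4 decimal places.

Posterior probability ≈ 0.4033

Prior odds = 0.173/(1−0.173) = 0.20919.
Likelihood ratio for E = 0.84/0.26 = 3.2308.
Posterior odds = prior odds × LR = 0.67584.
Posterior probability = odds/(1+odds) = 0.67584/1.6758 = 0.4033.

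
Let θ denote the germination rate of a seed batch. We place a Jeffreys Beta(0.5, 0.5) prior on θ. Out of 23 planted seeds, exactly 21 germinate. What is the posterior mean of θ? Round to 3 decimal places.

Observing 21 successes and 2 failures updates Beta(0.5, 0.5) by adding the success and failure counts to the two shape parameters: α = 0.5+21 = 21.5, β = 0.5+2 = 2.5.
Posterior mean = α/(α+β) = 21.5/24 = 0.896.

Posterior mean ≈ 0.896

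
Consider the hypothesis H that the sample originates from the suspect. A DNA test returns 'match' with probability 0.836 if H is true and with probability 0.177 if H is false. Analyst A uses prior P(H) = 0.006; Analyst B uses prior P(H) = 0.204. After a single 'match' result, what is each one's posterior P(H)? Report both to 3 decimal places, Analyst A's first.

P('+'|H) = 0.836, P('+'|¬H) = 0.177.
Analyst A: numerator 0.836·0.006 = 0.0050160; evidence = 0.0050160+0.177·0.994 = 0.18095; posterior = 0.028.
Analyst B: numerator 0.836·0.204 = 0.17054; evidence = 0.17054+0.177·0.796 = 0.31144; posterior = 0.548.

Analyst A: 0.028; Analyst B: 0.548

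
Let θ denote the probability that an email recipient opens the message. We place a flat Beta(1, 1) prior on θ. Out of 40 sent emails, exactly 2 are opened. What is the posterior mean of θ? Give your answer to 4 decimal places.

Posterior mean ≈ 0.0714

Observing 2 successes and 38 failures updates Beta(1, 1) by adding the success and failure counts to the two shape parameters: α = 1+2 = 3, β = 1+38 = 39.
Posterior mean = α/(α+β) = 3/42 = 0.0714.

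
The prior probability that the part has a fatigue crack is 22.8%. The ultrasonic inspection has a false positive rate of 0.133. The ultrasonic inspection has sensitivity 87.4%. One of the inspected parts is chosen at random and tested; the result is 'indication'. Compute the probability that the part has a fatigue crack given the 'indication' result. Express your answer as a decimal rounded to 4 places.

Let H be the event that the part has a fatigue crack. P(H) = 0.228, so P(¬H) = 0.772. With E the 'indication' result, P(E|H) = 0.874 and P(E|¬H) = 0.133.
P(E) = 0.874·0.228 + 0.133·0.772 = 0.19927 + 0.10268 = 0.30195.
By Bayes' theorem, P(H|E) = 0.19927 / 0.30195 = 0.6600.

P(H | E) ≈ 0.6600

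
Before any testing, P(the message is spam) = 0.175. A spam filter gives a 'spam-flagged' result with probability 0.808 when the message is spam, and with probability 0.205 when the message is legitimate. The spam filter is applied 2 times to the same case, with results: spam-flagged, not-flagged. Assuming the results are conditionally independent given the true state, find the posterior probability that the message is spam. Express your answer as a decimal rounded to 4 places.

Let H be the event that the message is spam; start with P(H) = 0.175. P('spam-flagged'|H) = 0.808, P('spam-flagged'|¬H) = 0.205.
Update on result 1 ('spam-flagged'): P(H) ← 0.808·0.1750 / (0.808·0.1750 + 0.205·0.8250) = 0.14140/0.31052 = 0.4554.
Update on result 2 ('not-flagged'): P(H) ← 0.192·0.4554 / (0.192·0.4554 + 0.795·0.5446) = 0.087429/0.52042 = 0.1680.

Posterior P(H) ≈ 0.1680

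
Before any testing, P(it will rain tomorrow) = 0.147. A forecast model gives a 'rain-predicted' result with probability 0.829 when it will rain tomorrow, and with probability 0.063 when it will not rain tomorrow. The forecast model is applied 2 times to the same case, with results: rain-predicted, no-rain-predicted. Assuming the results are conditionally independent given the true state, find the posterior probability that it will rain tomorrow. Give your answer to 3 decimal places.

Posterior P(H) ≈ 0.293

Let H be the event that it will rain tomorrow; start with P(H) = 0.147. P('rain-predicted'|H) = 0.829, P('rain-predicted'|¬H) = 0.063.
Update on result 1 ('rain-predicted'): P(H) ← 0.829·0.1470 / (0.829·0.1470 + 0.063·0.8530) = 0.12186/0.17560 = 0.6940.
Update on result 2 ('no-rain-predicted'): P(H) ← 0.171·0.6940 / (0.171·0.6940 + 0.937·0.3060) = 0.11867/0.40542 = 0.2927.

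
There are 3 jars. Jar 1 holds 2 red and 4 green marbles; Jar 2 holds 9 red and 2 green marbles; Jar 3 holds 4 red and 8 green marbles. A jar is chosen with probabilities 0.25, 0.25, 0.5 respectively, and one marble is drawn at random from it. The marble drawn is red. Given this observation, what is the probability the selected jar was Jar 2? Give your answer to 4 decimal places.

Posterior probability ≈ 0.4500

Tabulate prior·likelihood by source: [1] prior 0.25, lik 0.3333, product 0.08333; [2] prior 0.25, lik 0.8182, product 0.2045; [3] prior 0.5, lik 0.3333, product 0.1667.
Normalizing constant = 0.45455; the posterior for Jar 2 is its product over the sum, 0.2045/0.45455 = 0.4500.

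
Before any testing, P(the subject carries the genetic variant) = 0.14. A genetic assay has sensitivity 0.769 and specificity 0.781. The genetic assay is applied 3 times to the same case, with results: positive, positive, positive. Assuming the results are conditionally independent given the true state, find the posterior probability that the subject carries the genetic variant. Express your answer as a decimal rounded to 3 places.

Posterior P(H) ≈ 0.876

Let H be the event that the subject carries the genetic variant; start with P(H) = 0.14. P('positive'|H) = 0.769, P('positive'|¬H) = 0.219.
Update on result 1 ('positive'): P(H) ← 0.769·0.1400 / (0.769·0.1400 + 0.219·0.8600) = 0.10766/0.29600 = 0.3637.
Update on result 2 ('positive'): P(H) ← 0.769·0.3637 / (0.769·0.3637 + 0.219·0.6363) = 0.27970/0.41904 = 0.6675.
Update on result 3 ('positive'): P(H) ← 0.769·0.6675 / (0.769·0.6675 + 0.219·0.3325) = 0.51328/0.58611 = 0.8757.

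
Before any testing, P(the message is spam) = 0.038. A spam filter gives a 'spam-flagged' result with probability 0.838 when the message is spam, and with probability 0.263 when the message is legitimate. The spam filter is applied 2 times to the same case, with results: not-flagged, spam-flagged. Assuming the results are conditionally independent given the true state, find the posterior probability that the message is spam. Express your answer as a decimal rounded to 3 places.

Let H be the event that the message is spam; start with P(H) = 0.038. P('spam-flagged'|H) = 0.838, P('spam-flagged'|¬H) = 0.263.
Update on result 1 ('not-flagged'): P(H) ← 0.162·0.0380 / (0.162·0.0380 + 0.737·0.9620) = 0.0061560/0.71515 = 0.0086.
Update on result 2 ('spam-flagged'): P(H) ← 0.838·0.0086 / (0.838·0.0086 + 0.263·0.9914) = 0.0072135/0.26795 = 0.0269.

Posterior P(H) ≈ 0.027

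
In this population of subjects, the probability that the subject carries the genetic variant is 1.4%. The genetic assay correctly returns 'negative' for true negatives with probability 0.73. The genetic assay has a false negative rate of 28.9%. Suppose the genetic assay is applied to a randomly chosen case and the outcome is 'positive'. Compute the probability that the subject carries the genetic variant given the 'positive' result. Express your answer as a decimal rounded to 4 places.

Write H for 'the subject carries the genetic variant'. Prior odds H:¬H = 0.014/0.986 = 0.014199. For the 'positive' outcome, the likelihood ratio is 0.711/0.27 = 2.6333.
Posterior odds = 0.014199 × 2.6333 = 0.037390, so P(H|E) = 0.037390/(1+0.037390) = 0.0360.

P(H | E) ≈ 0.0360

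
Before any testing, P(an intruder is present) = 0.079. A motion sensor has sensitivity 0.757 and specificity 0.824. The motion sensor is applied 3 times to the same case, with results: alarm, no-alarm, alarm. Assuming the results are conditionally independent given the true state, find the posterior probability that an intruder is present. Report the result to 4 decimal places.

Posterior P(H) ≈ 0.3188

With H the event that an intruder is present, the joint likelihood of the observed sequence is P(data|H) = 0.757·0.243·0.757 = 0.13925 and P(data|¬H) = 0.176·0.824·0.176 = 0.025524.
Bayes: P(H|data) = 0.079·0.13925 / (0.079·0.13925 + 0.921·0.025524) = 0.011001/0.034509 = 0.3188.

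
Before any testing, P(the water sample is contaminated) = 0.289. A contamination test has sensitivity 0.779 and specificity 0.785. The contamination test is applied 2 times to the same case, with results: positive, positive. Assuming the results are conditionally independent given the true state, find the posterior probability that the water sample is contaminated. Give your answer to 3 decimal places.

Posterior P(H) ≈ 0.842

With H the event that the water sample is contaminated, the joint likelihood of the observed sequence is P(data|H) = 0.779·0.779 = 0.60684 and P(data|¬H) = 0.215·0.215 = 0.046225.
Bayes: P(H|data) = 0.289·0.60684 / (0.289·0.60684 + 0.711·0.046225) = 0.17538/0.20824 = 0.8422.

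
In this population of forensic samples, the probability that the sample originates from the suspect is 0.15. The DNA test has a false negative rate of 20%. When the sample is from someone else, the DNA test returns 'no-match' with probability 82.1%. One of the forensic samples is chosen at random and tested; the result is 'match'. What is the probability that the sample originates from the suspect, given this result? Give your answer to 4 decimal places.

Let H be the event that the sample originates from the suspect. P(H) = 0.15, so P(¬H) = 0.85. With E the 'match' result, P(E|H) = 0.8 and P(E|¬H) = 0.179.
P(E) = 0.8·0.15 + 0.179·0.85 = 0.12000 + 0.15215 = 0.27215.
By Bayes' theorem, P(H|E) = 0.12000 / 0.27215 = 0.4409.

P(H | E) ≈ 0.4409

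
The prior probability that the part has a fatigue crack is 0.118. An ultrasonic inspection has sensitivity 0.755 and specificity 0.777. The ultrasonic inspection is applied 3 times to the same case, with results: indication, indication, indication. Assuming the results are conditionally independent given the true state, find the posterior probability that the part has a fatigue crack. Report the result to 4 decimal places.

Posterior P(H) ≈ 0.8385

Let H be the event that the part has a fatigue crack; start with P(H) = 0.118. P('indication'|H) = 0.755, P('indication'|¬H) = 0.223.
Update on result 1 ('indication'): P(H) ← 0.755·0.1180 / (0.755·0.1180 + 0.223·0.8820) = 0.089090/0.28578 = 0.3117.
Update on result 2 ('indication'): P(H) ← 0.755·0.3117 / (0.755·0.3117 + 0.223·0.6883) = 0.23537/0.38885 = 0.6053.
Update on result 3 ('indication'): P(H) ← 0.755·0.6053 / (0.755·0.6053 + 0.223·0.3947) = 0.45700/0.54502 = 0.8385.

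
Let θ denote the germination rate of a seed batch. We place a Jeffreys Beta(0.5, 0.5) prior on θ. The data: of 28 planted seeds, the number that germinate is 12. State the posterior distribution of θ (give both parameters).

Observing 12 successes and 16 failures updates Beta(0.5, 0.5) by adding the success and failure counts to the two shape parameters: α = 0.5+12 = 12.5, β = 0.5+16 = 16.5.

Posterior: Beta(12.5, 16.5)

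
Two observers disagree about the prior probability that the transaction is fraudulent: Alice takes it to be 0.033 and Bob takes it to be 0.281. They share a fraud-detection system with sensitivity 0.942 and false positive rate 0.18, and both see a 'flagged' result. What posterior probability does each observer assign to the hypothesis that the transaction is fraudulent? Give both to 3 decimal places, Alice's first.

Alice: 0.152; Bob: 0.672

P('+'|H) = 0.942, P('+'|¬H) = 0.18.
Alice: numerator 0.942·0.033 = 0.031086; evidence = 0.031086+0.18·0.967 = 0.20515; posterior = 0.152.
Bob: numerator 0.942·0.281 = 0.26470; evidence = 0.26470+0.18·0.719 = 0.39412; posterior = 0.672.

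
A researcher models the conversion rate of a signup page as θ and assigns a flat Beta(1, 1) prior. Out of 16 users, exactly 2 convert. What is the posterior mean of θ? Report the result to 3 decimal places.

The binomial likelihood is conjugate to the Beta prior: with 2 successes and 14 failures, the posterior is Beta(1+2, 1+14) = Beta(3, 15).
E[θ | data] = 3/(3+15) = 0.167.

Posterior mean ≈ 0.167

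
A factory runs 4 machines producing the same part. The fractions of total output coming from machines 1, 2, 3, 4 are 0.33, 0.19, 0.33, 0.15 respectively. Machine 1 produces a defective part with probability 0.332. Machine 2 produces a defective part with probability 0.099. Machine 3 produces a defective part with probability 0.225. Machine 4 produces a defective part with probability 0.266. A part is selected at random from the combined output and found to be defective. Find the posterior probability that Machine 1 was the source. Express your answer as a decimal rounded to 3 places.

Posterior probability ≈ 0.452

Tabulate prior·likelihood by source: [1] prior 0.33, lik 0.332, product 0.1096; [2] prior 0.19, lik 0.099, product 0.01881; [3] prior 0.33, lik 0.225, product 0.07425; [4] prior 0.15, lik 0.266, product 0.03990.
Normalizing constant = 0.24252; the posterior for Machine 1 is its product over the sum, 0.1096/0.24252 = 0.452.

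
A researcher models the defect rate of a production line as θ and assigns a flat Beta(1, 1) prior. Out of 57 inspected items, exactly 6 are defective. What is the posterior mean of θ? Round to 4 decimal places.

Observing 6 successes and 51 failures updates Beta(1, 1) by adding the success and failure counts to the two shape parameters: α = 1+6 = 7, β = 1+51 = 52.
Posterior mean = α/(α+β) = 7/59 = 0.1186.

Posterior mean ≈ 0.1186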